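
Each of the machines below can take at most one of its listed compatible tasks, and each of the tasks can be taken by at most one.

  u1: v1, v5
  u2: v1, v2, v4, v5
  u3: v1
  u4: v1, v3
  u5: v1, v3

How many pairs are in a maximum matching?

4

Unit-capacity flow: source→left, listed edges, right→sink; max matching = max flow.
Augmenting path u1→v1 (+1); matched 1.
Augmenting path u2→v2 (+1); matched 2.
Augmenting path u4→v3 (+1); matched 3.
Augmenting path u3→v1→u1→v5 (+1); matched 4.
No augmenting path remains; maximum matching = 4.
König certificate: {u1, u2, v1, v3} is a vertex cover of size 4 (every listed pair touches it), so no matching can be larger.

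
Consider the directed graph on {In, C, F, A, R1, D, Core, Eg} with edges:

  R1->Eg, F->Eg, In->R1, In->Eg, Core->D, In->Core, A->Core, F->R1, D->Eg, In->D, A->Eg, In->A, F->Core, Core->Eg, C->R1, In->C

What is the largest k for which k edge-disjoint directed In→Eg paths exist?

Assign every edge capacity 1; by Menger, the answer equals the max flow.
Path In→Eg (+1); total 1.
Path In→A→Eg (+1); total 2.
Path In→R1→Eg (+1); total 3.
Path In→D→Eg (+1); total 4.
Path In→Core→Eg (+1); total 5.
No residual In→Eg path; max flow = 5.
Certifying cut of size 5: {In→A, In→Core, In→D, In→Eg, R1→Eg}.

5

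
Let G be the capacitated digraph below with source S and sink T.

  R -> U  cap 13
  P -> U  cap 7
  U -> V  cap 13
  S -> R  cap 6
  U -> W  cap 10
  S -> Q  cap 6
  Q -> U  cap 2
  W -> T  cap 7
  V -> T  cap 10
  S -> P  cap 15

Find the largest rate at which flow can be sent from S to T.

Augment S→P→U→V→T: bottleneck 7, flow now 7.
Augment S→Q→U→V→T: bottleneck 2, flow now 9.
Augment S→R→U→V→T: bottleneck 1, flow now 10.
Augment S→R→U→W→T: bottleneck 5, flow now 15.
No augmenting path remains; maximum flow = 15.
In the residual graph, reachable from S: {S, P, Q}.
Min-cut edges: S→R (6), P→U (7), Q→U (2); capacity 6 + 7 + 2 = 15.
This cut is saturated, so no flow can exceed 15.

15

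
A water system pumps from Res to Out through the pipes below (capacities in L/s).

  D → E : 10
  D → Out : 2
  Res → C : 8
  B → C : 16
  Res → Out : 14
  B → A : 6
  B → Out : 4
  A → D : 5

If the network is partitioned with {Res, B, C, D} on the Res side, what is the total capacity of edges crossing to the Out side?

36

Edges leaving {Res, B, C, D}: Res→Out (14), B→A (6), B→Out (4), D→E (10), D→Out (2).
Cut capacity = 14 + 6 + 4 + 10 + 2 = 36.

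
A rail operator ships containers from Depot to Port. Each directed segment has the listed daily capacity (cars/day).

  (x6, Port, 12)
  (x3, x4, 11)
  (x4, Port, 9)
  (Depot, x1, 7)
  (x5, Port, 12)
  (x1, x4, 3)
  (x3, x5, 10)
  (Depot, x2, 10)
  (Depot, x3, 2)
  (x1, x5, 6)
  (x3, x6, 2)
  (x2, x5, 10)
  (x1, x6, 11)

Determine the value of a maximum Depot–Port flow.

Augment Depot→x1→x4→Port: bottleneck 3, flow now 3.
Augment Depot→x1→x5→Port: bottleneck 4, flow now 7.
Augment Depot→x2→x5→Port: bottleneck 8, flow now 15.
Augment Depot→x3→x4→Port: bottleneck 2, flow now 17.
Augment Depot→x2→x5→x1→x6→Port: bottleneck 2, flow now 19. (uses reverse residual edge)
No augmenting path remains; maximum flow = 19.
In the residual graph, reachable from Depot: {Depot}.
Min-cut edges: Depot→x1 (7), Depot→x2 (10), Depot→x3 (2); capacity 7 + 10 + 2 = 19.
This cut is saturated, so no flow can exceed 19.

19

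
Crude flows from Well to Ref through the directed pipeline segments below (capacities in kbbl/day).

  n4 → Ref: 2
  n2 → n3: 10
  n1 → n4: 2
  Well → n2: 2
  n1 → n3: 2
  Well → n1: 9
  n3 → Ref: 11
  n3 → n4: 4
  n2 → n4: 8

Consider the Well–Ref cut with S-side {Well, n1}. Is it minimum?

Given cut capacity: 2 + 2 + 2 = 6.
Augment Well→n1→n3→Ref: bottleneck 2, flow now 2.
Augment Well→n1→n4→Ref: bottleneck 2, flow now 4.
Augment Well→n2→n3→Ref: bottleneck 2, flow now 6.
No augmenting path remains; maximum flow = 6.
Cut capacity 6 equals the max flow, so it is a minimum cut.

Yes — it is a minimum cut (capacity 6).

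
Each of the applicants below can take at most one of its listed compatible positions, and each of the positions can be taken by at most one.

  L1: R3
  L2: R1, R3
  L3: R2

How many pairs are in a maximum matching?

3

Unit-capacity flow: source→left, listed edges, right→sink; max matching = max flow.
Augmenting path L1→R3 (+1); matched 1.
Augmenting path L2→R1 (+1); matched 2.
Augmenting path L3→R2 (+1); matched 3.
No augmenting path remains; maximum matching = 3.
König certificate: {L1, L2, L3} is a vertex cover of size 3 (every listed pair touches it), so no matching can be larger.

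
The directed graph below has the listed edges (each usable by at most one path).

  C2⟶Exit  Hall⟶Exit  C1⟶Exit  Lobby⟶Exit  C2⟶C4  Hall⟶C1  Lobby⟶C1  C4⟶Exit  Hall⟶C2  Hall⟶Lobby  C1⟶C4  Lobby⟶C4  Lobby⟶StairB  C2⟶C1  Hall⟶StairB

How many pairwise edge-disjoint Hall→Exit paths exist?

Assign every edge capacity 1; by Menger, the answer equals the max flow.
Path Hall→Exit (+1); total 1.
Path Hall→Lobby→Exit (+1); total 2.
Path Hall→C2→Exit (+1); total 3.
Path Hall→C1→Exit (+1); total 4.
No residual Hall→Exit path; max flow = 4.
Certifying cut of size 4: {Hall→C1, Hall→C2, Hall→Exit, Hall→Lobby}.

4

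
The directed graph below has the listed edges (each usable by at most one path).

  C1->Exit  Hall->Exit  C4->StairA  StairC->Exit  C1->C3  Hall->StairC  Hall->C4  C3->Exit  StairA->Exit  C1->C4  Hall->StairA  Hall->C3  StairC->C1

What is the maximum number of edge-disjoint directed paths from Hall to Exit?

Assign every edge capacity 1; by Menger, the answer equals the max flow.
Path Hall→Exit (+1); total 1.
Path Hall→StairC→Exit (+1); total 2.
Path Hall→C3→Exit (+1); total 3.
Path Hall→StairA→Exit (+1); total 4.
No residual Hall→Exit path; max flow = 4.
Certifying cut of size 4: {Hall→C3, Hall→Exit, Hall→StairC, StairA→Exit}.

4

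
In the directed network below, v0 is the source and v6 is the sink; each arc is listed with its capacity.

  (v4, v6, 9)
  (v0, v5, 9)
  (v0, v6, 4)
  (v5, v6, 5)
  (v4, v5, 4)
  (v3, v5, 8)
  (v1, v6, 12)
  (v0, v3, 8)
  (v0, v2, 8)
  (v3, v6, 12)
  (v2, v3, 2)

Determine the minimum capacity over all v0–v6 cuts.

Augment v0→v6: bottleneck 4, flow now 4.
Augment v0→v3→v6: bottleneck 8, flow now 12.
Augment v0→v5→v6: bottleneck 5, flow now 17.
Augment v0→v2→v3→v6: bottleneck 2, flow now 19.
No augmenting path remains; maximum flow = 19.
By max-flow min-cut, the minimum cut capacity equals the max flow.
In the residual graph, reachable from v0: {v0, v2, v5}.
Min-cut edges: v0→v3 (8), v0→v6 (4), v2→v3 (2), v5→v6 (5); capacity 8 + 4 + 2 + 5 = 19.

19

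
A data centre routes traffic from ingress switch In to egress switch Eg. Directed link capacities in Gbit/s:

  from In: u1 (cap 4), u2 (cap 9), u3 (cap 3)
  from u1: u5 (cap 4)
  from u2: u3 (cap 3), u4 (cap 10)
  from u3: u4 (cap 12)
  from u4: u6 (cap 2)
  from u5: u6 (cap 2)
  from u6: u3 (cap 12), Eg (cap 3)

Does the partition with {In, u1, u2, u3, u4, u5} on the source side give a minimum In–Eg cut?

No — its capacity is 4, but the minimum cut has capacity 3.

Given cut capacity: 2 + 2 = 4.
Augment In→u1→u5→u6→Eg: bottleneck 2, flow now 2.
Augment In→u2→u4→u6→Eg: bottleneck 1, flow now 3.
No augmenting path remains; maximum flow = 3.
In the residual graph, reachable from In: {In, u1, u2, u3, u4, u5, u6}.
Min-cut edges: u6→Eg (3); capacity 3 = 3.
Cut capacity 4 exceeds the max flow 3, so it is not minimum.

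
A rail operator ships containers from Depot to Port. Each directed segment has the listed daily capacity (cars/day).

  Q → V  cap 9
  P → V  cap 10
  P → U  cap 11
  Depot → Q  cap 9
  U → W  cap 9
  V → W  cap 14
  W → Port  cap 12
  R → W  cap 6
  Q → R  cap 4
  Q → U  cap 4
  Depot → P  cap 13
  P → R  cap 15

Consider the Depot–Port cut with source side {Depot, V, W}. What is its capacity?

34

Edges leaving {Depot, V, W}: Depot→P (13), Depot→Q (9), W→Port (12).
Cut capacity = 13 + 9 + 12 = 34.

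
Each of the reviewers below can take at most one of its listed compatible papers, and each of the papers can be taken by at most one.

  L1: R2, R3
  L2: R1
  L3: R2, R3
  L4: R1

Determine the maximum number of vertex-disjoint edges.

3

Unit-capacity flow: source→left, listed edges, right→sink; max matching = max flow.
Augmenting path L1→R2 (+1); matched 1.
Augmenting path L2→R1 (+1); matched 2.
Augmenting path L3→R3 (+1); matched 3.
No augmenting path remains; maximum matching = 3.
König certificate: {L1, L3, R1} is a vertex cover of size 3 (every listed pair touches it), so no matching can be larger.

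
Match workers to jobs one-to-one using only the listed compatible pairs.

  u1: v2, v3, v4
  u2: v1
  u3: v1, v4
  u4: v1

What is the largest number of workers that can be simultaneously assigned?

3

Unit-capacity flow: source→left, listed edges, right→sink; max matching = max flow.
Augmenting path u1→v2 (+1); matched 1.
Augmenting path u2→v1 (+1); matched 2.
Augmenting path u3→v4 (+1); matched 3.
No augmenting path remains; maximum matching = 3.
König certificate: {u1, u3, v1} is a vertex cover of size 3 (every listed pair touches it), so no matching can be larger.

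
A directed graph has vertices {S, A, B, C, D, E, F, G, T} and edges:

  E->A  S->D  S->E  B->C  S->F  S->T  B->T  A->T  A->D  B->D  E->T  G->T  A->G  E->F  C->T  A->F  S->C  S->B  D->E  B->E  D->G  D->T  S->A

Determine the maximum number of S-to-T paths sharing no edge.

Assign every edge capacity 1; by Menger, the answer equals the max flow.
Path S→T (+1); total 1.
Path S→A→T (+1); total 2.
Path S→B→T (+1); total 3.
Path S→C→T (+1); total 4.
Path S→D→T (+1); total 5.
Path S→E→T (+1); total 6.
No residual S→T path; max flow = 6.
Certifying cut of size 6: {S→A, S→B, S→C, S→D, S→E, S→T}.

6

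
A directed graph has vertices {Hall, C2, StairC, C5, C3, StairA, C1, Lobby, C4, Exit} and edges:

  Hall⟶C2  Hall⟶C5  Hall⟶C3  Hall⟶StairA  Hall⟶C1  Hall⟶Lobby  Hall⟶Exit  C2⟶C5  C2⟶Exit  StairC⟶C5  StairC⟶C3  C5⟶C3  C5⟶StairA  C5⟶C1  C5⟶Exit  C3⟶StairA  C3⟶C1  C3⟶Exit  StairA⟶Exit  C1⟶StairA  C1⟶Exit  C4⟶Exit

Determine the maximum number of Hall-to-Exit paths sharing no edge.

Assign every edge capacity 1; by Menger, the answer equals the max flow.
Path Hall→Exit (+1); total 1.
Path Hall→C2→Exit (+1); total 2.
Path Hall→C5→Exit (+1); total 3.
Path Hall→C3→Exit (+1); total 4.
Path Hall→StairA→Exit (+1); total 5.
Path Hall→C1→Exit (+1); total 6.
No residual Hall→Exit path; max flow = 6.
Certifying cut of size 6: {Hall→C1, Hall→C2, Hall→C3, Hall→C5, Hall→Exit, Hall→StairA}.

6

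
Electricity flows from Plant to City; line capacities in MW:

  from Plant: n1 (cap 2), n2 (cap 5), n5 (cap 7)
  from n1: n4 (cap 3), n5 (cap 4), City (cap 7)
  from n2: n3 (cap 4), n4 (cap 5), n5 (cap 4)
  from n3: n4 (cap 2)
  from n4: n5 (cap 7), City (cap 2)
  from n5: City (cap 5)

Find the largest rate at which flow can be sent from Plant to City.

9

Augment Plant→n1→City: bottleneck 2, flow now 2.
Augment Plant→n5→City: bottleneck 5, flow now 7.
Augment Plant→n2→n4→City: bottleneck 2, flow now 9.
No augmenting path remains; maximum flow = 9.
In the residual graph, reachable from Plant: {Plant, n2, n3, n4, n5}.
Min-cut edges: Plant→n1 (2), n4→City (2), n5→City (5); capacity 2 + 2 + 5 = 9.
This cut is saturated, so no flow can exceed 9.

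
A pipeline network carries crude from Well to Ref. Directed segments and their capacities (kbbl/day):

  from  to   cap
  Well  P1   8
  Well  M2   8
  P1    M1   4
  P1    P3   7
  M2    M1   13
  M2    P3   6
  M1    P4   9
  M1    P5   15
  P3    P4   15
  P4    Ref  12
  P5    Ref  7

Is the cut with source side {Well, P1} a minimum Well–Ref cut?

No — its capacity is 19, but the minimum cut has capacity 16.

Given cut capacity: 8 + 4 + 7 = 19.
Augment Well→P1→M1→P4→Ref: bottleneck 4, flow now 4.
Augment Well→P1→P3→P4→Ref: bottleneck 4, flow now 8.
Augment Well→M2→M1→P4→Ref: bottleneck 4, flow now 12.
Augment Well→M2→M1→P5→Ref: bottleneck 4, flow now 16.
No augmenting path remains; maximum flow = 16.
In the residual graph, reachable from Well: {Well}.
Min-cut edges: Well→P1 (8), Well→M2 (8); capacity 8 + 8 = 16.
Cut capacity 19 exceeds the max flow 16, so it is not minimum.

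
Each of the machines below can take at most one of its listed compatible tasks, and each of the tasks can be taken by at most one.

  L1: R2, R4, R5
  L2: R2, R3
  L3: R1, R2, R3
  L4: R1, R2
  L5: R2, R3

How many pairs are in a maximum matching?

Unit-capacity flow: source→left, listed edges, right→sink; max matching = max flow.
Augmenting path L1→R2 (+1); matched 1.
Augmenting path L2→R3 (+1); matched 2.
Augmenting path L3→R1 (+1); matched 3.
Augmenting path L4→R2→L1→R4 (+1); matched 4.
No augmenting path remains; maximum matching = 4.
König certificate: {L1, R1, R2, R3} is a vertex cover of size 4 (every listed pair touches it), so no matching can be larger.

4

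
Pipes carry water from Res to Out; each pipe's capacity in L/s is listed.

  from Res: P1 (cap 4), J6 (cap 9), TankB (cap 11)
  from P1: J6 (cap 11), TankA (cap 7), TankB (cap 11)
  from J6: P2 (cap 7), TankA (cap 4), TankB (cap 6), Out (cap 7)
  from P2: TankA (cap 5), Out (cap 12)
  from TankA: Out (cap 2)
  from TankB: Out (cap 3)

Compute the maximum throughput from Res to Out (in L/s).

16

Augment Res→J6→Out: bottleneck 7, flow now 7.
Augment Res→TankB→Out: bottleneck 3, flow now 10.
Augment Res→P1→TankA→Out: bottleneck 2, flow now 12.
Augment Res→J6→P2→Out: bottleneck 2, flow now 14.
Augment Res→P1→J6→P2→Out: bottleneck 2, flow now 16.
No augmenting path remains; maximum flow = 16.
In the residual graph, reachable from Res: {Res, TankB}.
Min-cut edges: Res→P1 (4), Res→J6 (9), TankB→Out (3); capacity 4 + 9 + 3 = 16.
This cut is saturated, so no flow can exceed 16.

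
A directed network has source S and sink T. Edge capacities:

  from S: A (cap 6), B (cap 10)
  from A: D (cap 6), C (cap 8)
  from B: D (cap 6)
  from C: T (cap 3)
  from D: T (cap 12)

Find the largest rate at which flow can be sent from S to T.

Augment S→A→C→T: bottleneck 3, flow now 3.
Augment S→A→D→T: bottleneck 3, flow now 6.
Augment S→B→D→T: bottleneck 6, flow now 12.
No augmenting path remains; maximum flow = 12.
In the residual graph, reachable from S: {S, B}.
Min-cut edges: S→A (6), B→D (6); capacity 6 + 6 = 12.
This cut is saturated, so no flow can exceed 12.

12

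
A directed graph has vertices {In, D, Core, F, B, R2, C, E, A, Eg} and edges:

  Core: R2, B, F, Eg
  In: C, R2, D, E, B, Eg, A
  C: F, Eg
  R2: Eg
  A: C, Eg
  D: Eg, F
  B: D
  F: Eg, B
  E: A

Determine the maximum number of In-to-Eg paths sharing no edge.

6

Assign every edge capacity 1; by Menger, the answer equals the max flow.
Path In→Eg (+1); total 1.
Path In→D→Eg (+1); total 2.
Path In→R2→Eg (+1); total 3.
Path In→C→Eg (+1); total 4.
Path In→A→Eg (+1); total 5.
Path In→B→D→F→Eg (+1); total 6.
No residual In→Eg path; max flow = 6.
Certifying cut of size 6: {A→Eg, C→Eg, D→Eg, F→Eg, In→Eg, In→R2}.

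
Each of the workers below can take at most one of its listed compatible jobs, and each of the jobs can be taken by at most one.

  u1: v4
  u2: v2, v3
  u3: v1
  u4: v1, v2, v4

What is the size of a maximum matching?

Unit-capacity flow: source→left, listed edges, right→sink; max matching = max flow.
Augmenting path u1→v4 (+1); matched 1.
Augmenting path u2→v2 (+1); matched 2.
Augmenting path u3→v1 (+1); matched 3.
Augmenting path u4→v2→u2→v3 (+1); matched 4.
No augmenting path remains; maximum matching = 4.
König certificate: {u1, u2, u3, u4} is a vertex cover of size 4 (every listed pair touches it), so no matching can be larger.

4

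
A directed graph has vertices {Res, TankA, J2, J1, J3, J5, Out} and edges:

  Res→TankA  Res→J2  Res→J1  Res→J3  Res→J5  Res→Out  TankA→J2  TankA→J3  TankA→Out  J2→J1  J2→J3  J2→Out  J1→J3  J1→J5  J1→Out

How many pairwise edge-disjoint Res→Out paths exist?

4

Assign every edge capacity 1; by Menger, the answer equals the max flow.
Path Res→Out (+1); total 1.
Path Res→TankA→Out (+1); total 2.
Path Res→J2→Out (+1); total 3.
Path Res→J1→Out (+1); total 4.
No residual Res→Out path; max flow = 4.
Certifying cut of size 4: {Res→J1, Res→J2, Res→Out, Res→TankA}.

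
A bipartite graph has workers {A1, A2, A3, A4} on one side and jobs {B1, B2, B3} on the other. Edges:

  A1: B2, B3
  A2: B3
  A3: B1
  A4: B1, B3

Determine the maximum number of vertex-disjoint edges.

3

Unit-capacity flow: source→left, listed edges, right→sink; max matching = max flow.
Augmenting path A1→B2 (+1); matched 1.
Augmenting path A2→B3 (+1); matched 2.
Augmenting path A3→B1 (+1); matched 3.
No augmenting path remains; maximum matching = 3.
König certificate: {A1, B1, B3} is a vertex cover of size 3 (every listed pair touches it), so no matching can be larger.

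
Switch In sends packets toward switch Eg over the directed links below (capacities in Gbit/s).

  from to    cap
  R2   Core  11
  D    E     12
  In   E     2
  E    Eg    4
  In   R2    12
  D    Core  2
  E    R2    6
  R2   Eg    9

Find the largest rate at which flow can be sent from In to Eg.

11

Augment In→E→Eg: bottleneck 2, flow now 2.
Augment In→R2→Eg: bottleneck 9, flow now 11.
No augmenting path remains; maximum flow = 11.
In the residual graph, reachable from In: {In, R2, Core}.
Min-cut edges: In→E (2), R2→Eg (9); capacity 2 + 9 = 11.
This cut is saturated, so no flow can exceed 11.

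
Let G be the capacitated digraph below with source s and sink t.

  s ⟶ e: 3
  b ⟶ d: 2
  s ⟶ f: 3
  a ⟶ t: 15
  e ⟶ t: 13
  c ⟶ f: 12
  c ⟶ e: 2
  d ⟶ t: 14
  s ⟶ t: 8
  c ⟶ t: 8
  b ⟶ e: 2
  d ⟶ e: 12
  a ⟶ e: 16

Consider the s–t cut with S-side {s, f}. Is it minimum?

Given cut capacity: 3 + 8 = 11.
Augment s→t: bottleneck 8, flow now 8.
Augment s→e→t: bottleneck 3, flow now 11.
No augmenting path remains; maximum flow = 11.
Cut capacity 11 equals the max flow, so it is a minimum cut.

Yes — it is a minimum cut (capacity 11).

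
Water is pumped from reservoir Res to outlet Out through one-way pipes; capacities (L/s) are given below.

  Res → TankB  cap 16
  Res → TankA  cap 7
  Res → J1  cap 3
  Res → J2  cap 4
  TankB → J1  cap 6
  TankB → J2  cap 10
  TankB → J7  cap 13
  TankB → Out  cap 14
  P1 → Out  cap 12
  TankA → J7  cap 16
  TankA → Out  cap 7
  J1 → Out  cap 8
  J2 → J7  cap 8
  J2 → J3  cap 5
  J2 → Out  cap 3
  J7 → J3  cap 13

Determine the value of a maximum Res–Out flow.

29

Augment Res→TankB→Out: bottleneck 14, flow now 14.
Augment Res→TankA→Out: bottleneck 7, flow now 21.
Augment Res→J1→Out: bottleneck 3, flow now 24.
Augment Res→J2→Out: bottleneck 3, flow now 27.
Augment Res→TankB→J1→Out: bottleneck 2, flow now 29.
No augmenting path remains; maximum flow = 29.
In the residual graph, reachable from Res: {Res, J2, J7, J3}.
Min-cut edges: Res→TankB (16), Res→TankA (7), Res→J1 (3), J2→Out (3); capacity 16 + 7 + 3 + 3 = 29.
This cut is saturated, so no flow can exceed 29.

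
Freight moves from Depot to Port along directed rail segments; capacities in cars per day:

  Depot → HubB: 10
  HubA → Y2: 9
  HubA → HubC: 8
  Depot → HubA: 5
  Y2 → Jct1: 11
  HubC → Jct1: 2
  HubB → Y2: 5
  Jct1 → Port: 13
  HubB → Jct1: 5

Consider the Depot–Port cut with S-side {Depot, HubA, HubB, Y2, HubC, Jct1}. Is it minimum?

Yes — it is a minimum cut (capacity 13).

Given cut capacity: 13 = 13.
Augment Depot→HubB→Jct1→Port: bottleneck 5, flow now 5.
Augment Depot→HubA→Y2→Jct1→Port: bottleneck 5, flow now 10.
Augment Depot→HubB→Y2→Jct1→Port: bottleneck 3, flow now 13.
No augmenting path remains; maximum flow = 13.
Cut capacity 13 equals the max flow, so it is a minimum cut.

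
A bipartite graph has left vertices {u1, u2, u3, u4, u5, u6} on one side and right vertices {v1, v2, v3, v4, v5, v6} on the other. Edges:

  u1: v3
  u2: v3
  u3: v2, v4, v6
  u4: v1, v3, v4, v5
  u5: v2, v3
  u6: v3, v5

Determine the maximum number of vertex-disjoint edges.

5

Unit-capacity flow: source→left, listed edges, right→sink; max matching = max flow.
Augmenting path u1→v3 (+1); matched 1.
Augmenting path u3→v2 (+1); matched 2.
Augmenting path u4→v1 (+1); matched 3.
Augmenting path u6→v5 (+1); matched 4.
Augmenting path u5→v2→u3→v4 (+1); matched 5.
No augmenting path remains; maximum matching = 5.
König certificate: {u3, u4, u5, u6, v3} is a vertex cover of size 5 (every listed pair touches it), so no matching can be larger.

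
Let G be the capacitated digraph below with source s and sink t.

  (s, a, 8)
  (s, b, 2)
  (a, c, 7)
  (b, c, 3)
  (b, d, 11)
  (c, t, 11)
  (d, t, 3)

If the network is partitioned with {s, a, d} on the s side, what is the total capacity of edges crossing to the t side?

12

Edges leaving {s, a, d}: s→b (2), a→c (7), d→t (3).
Cut capacity = 2 + 7 + 3 = 12.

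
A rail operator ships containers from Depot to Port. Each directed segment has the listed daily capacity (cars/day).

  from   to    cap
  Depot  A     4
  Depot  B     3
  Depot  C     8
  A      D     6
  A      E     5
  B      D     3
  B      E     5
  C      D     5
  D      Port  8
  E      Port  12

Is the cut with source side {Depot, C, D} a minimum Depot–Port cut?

No — its capacity is 15, but the minimum cut has capacity 12.

Given cut capacity: 4 + 3 + 8 = 15.
Augment Depot→A→D→Port: bottleneck 4, flow now 4.
Augment Depot→B→D→Port: bottleneck 3, flow now 7.
Augment Depot→C→D→Port: bottleneck 1, flow now 8.
Augment Depot→C→D→A→E→Port: bottleneck 4, flow now 12. (uses reverse residual edge)
No augmenting path remains; maximum flow = 12.
In the residual graph, reachable from Depot: {Depot, C}.
Min-cut edges: Depot→A (4), Depot→B (3), C→D (5); capacity 4 + 3 + 5 = 12.
Cut capacity 15 exceeds the max flow 12, so it is not minimum.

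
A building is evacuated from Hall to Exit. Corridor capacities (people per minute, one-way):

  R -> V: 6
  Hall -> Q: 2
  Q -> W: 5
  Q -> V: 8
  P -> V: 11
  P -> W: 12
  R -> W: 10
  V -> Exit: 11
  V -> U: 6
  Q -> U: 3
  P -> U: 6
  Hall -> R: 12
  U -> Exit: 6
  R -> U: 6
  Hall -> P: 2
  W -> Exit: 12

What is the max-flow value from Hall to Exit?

16

Augment Hall→P→U→Exit: bottleneck 2, flow now 2.
Augment Hall→Q→U→Exit: bottleneck 2, flow now 4.
Augment Hall→R→U→Exit: bottleneck 2, flow now 6.
Augment Hall→R→V→Exit: bottleneck 6, flow now 12.
Augment Hall→R→W→Exit: bottleneck 4, flow now 16.
No augmenting path remains; maximum flow = 16.
In the residual graph, reachable from Hall: {Hall}.
Min-cut edges: Hall→P (2), Hall→Q (2), Hall→R (12); capacity 2 + 2 + 12 = 16.
This cut is saturated, so no flow can exceed 16.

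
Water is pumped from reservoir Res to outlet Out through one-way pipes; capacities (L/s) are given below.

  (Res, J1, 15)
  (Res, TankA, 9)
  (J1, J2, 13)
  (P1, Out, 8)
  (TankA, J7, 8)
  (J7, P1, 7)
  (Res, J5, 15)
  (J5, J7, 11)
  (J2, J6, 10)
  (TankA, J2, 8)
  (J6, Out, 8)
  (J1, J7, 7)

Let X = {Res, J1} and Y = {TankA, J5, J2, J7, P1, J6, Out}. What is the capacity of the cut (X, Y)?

44

Edges leaving {Res, J1}: Res→TankA (9), Res→J5 (15), J1→J2 (13), J1→J7 (7).
Cut capacity = 9 + 15 + 13 + 7 = 44.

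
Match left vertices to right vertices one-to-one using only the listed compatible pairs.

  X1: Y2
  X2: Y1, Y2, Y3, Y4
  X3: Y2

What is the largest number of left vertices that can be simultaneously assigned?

Unit-capacity flow: source→left, listed edges, right→sink; max matching = max flow.
Augmenting path X1→Y2 (+1); matched 1.
Augmenting path X2→Y1 (+1); matched 2.
No augmenting path remains; maximum matching = 2.
König certificate: {X2, Y2} is a vertex cover of size 2 (every listed pair touches it), so no matching can be larger.

2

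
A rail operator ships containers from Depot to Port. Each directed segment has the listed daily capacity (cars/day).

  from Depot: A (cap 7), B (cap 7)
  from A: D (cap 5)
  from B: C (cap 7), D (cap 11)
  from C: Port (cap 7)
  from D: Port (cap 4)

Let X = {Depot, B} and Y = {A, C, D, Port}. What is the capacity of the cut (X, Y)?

Edges leaving {Depot, B}: Depot→A (7), B→C (7), B→D (11).
Cut capacity = 7 + 7 + 11 = 25.

25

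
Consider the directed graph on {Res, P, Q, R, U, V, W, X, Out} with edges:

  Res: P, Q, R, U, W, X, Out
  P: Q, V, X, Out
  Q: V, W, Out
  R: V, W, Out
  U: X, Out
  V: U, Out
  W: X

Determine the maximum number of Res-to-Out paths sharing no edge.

Assign every edge capacity 1; by Menger, the answer equals the max flow.
Path Res→Out (+1); total 1.
Path Res→P→Out (+1); total 2.
Path Res→Q→Out (+1); total 3.
Path Res→R→Out (+1); total 4.
Path Res→U→Out (+1); total 5.
No residual Res→Out path; max flow = 5.
Certifying cut of size 5: {Res→Out, Res→P, Res→Q, Res→R, Res→U}.

5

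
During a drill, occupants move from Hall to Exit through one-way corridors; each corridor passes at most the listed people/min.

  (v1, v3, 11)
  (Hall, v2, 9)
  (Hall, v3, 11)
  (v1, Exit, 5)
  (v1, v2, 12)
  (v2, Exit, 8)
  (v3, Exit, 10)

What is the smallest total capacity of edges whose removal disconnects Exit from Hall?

18

Augment Hall→v2→Exit: bottleneck 8, flow now 8.
Augment Hall→v3→Exit: bottleneck 10, flow now 18.
No augmenting path remains; maximum flow = 18.
By max-flow min-cut, the minimum cut capacity equals the max flow.
In the residual graph, reachable from Hall: {Hall, v2, v3}.
Min-cut edges: v2→Exit (8), v3→Exit (10); capacity 8 + 10 = 18.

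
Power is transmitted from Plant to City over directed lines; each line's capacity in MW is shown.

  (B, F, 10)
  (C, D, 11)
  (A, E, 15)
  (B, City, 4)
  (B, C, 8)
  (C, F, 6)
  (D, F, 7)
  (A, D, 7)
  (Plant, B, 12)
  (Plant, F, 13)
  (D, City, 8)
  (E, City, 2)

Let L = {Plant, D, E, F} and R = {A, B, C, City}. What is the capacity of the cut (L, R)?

Edges leaving {Plant, D, E, F}: Plant→B (12), D→City (8), E→City (2).
Cut capacity = 12 + 8 + 2 = 22.

22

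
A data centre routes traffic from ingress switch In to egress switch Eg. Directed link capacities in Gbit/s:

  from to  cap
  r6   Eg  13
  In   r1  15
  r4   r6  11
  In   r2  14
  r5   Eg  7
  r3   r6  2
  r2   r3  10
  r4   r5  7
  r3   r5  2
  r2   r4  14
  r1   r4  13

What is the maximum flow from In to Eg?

Augment In→r1→r4→r5→Eg: bottleneck 7, flow now 7.
Augment In→r1→r4→r6→Eg: bottleneck 6, flow now 13.
Augment In→r2→r3→r6→Eg: bottleneck 2, flow now 15.
Augment In→r2→r4→r6→Eg: bottleneck 5, flow now 20.
No augmenting path remains; maximum flow = 20.
In the residual graph, reachable from In: {In, r1, r2, r3, r4, r5}.
Min-cut edges: r3→r6 (2), r4→r6 (11), r5→Eg (7); capacity 2 + 11 + 7 = 20.
This cut is saturated, so no flow can exceed 20.

20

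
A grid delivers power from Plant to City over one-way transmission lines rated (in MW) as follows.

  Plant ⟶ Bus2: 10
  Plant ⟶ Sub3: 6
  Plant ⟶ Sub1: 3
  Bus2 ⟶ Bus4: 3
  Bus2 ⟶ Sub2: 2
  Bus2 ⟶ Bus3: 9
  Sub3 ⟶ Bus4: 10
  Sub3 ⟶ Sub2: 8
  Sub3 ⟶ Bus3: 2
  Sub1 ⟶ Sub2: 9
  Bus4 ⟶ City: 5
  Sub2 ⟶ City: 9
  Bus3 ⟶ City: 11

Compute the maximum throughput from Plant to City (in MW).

19

Augment Plant→Bus2→Bus4→City: bottleneck 3, flow now 3.
Augment Plant→Bus2→Sub2→City: bottleneck 2, flow now 5.
Augment Plant→Bus2→Bus3→City: bottleneck 5, flow now 10.
Augment Plant→Sub3→Bus4→City: bottleneck 2, flow now 12.
Augment Plant→Sub3→Sub2→City: bottleneck 4, flow now 16.
Augment Plant→Sub1→Sub2→City: bottleneck 3, flow now 19.
No augmenting path remains; maximum flow = 19.
In the residual graph, reachable from Plant: {Plant}.
Min-cut edges: Plant→Bus2 (10), Plant→Sub3 (6), Plant→Sub1 (3); capacity 10 + 6 + 3 = 19.
This cut is saturated, so no flow can exceed 19.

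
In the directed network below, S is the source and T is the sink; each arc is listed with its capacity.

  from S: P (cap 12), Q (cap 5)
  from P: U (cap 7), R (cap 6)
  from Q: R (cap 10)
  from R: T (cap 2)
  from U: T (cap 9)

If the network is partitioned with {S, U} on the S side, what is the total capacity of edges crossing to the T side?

26

Edges leaving {S, U}: S→P (12), S→Q (5), U→T (9).
Cut capacity = 12 + 5 + 9 = 26.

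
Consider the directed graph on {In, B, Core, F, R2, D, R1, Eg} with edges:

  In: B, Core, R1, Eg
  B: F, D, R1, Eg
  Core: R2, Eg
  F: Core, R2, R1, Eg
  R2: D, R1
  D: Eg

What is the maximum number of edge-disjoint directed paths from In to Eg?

3

Assign every edge capacity 1; by Menger, the answer equals the max flow.
Path In→Eg (+1); total 1.
Path In→B→Eg (+1); total 2.
Path In→Core→Eg (+1); total 3.
No residual In→Eg path; max flow = 3.
Certifying cut of size 3: {In→B, In→Core, In→Eg}.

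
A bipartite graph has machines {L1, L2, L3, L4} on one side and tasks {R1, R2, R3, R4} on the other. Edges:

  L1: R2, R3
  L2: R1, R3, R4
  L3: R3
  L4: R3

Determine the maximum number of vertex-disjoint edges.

3

Unit-capacity flow: source→left, listed edges, right→sink; max matching = max flow.
Augmenting path L1→R2 (+1); matched 1.
Augmenting path L2→R1 (+1); matched 2.
Augmenting path L3→R3 (+1); matched 3.
No augmenting path remains; maximum matching = 3.
König certificate: {L1, L2, R3} is a vertex cover of size 3 (every listed pair touches it), so no matching can be larger.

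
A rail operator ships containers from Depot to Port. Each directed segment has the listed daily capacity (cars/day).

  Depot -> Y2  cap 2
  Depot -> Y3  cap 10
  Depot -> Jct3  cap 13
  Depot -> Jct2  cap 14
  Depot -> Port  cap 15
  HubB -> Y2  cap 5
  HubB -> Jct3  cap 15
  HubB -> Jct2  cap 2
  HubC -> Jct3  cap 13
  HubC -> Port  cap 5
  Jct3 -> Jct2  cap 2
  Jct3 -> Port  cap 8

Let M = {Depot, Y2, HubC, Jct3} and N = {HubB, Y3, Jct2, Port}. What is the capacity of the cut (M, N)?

Edges leaving {Depot, Y2, HubC, Jct3}: Depot→Y3 (10), Depot→Jct2 (14), Depot→Port (15), HubC→Port (5), Jct3→Jct2 (2), Jct3→Port (8).
Cut capacity = 10 + 14 + 15 + 5 + 2 + 8 = 54.

54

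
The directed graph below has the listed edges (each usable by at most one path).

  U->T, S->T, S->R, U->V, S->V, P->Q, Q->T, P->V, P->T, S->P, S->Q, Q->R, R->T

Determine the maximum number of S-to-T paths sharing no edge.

4

Assign every edge capacity 1; by Menger, the answer equals the max flow.
Path S→T (+1); total 1.
Path S→P→T (+1); total 2.
Path S→Q→T (+1); total 3.
Path S→R→T (+1); total 4.
No residual S→T path; max flow = 4.
Certifying cut of size 4: {S→P, S→Q, S→R, S→T}.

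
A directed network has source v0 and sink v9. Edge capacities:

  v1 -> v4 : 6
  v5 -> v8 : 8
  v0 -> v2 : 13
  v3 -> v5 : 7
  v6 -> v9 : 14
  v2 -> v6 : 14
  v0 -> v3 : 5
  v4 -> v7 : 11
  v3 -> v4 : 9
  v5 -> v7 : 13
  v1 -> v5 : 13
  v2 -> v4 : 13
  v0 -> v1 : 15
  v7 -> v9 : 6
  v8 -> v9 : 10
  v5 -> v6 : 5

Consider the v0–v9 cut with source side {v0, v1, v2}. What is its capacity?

51

Edges leaving {v0, v1, v2}: v0→v3 (5), v1→v4 (6), v1→v5 (13), v2→v4 (13), v2→v6 (14).
Cut capacity = 5 + 6 + 13 + 13 + 14 = 51.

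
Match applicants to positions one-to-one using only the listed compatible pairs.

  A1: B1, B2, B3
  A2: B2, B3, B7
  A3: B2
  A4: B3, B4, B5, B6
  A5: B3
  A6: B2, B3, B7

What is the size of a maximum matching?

5

Unit-capacity flow: source→left, listed edges, right→sink; max matching = max flow.
Augmenting path A1→B1 (+1); matched 1.
Augmenting path A2→B2 (+1); matched 2.
Augmenting path A4→B3 (+1); matched 3.
Augmenting path A6→B7 (+1); matched 4.
Augmenting path A5→B3→A4→B4 (+1); matched 5.
No augmenting path remains; maximum matching = 5.
König certificate: {A1, A4, B2, B3, B7} is a vertex cover of size 5 (every listed pair touches it), so no matching can be larger.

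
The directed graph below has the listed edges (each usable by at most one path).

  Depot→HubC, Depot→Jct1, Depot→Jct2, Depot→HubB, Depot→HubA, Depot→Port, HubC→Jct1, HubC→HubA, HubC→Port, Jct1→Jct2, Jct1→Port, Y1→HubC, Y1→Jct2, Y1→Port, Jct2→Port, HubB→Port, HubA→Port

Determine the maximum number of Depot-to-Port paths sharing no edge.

6

Assign every edge capacity 1; by Menger, the answer equals the max flow.
Path Depot→Port (+1); total 1.
Path Depot→HubC→Port (+1); total 2.
Path Depot→Jct1→Port (+1); total 3.
Path Depot→Jct2→Port (+1); total 4.
Path Depot→HubB→Port (+1); total 5.
Path Depot→HubA→Port (+1); total 6.
No residual Depot→Port path; max flow = 6.
Certifying cut of size 6: {Depot→HubA, Depot→HubB, Depot→HubC, Depot→Jct1, Depot→Jct2, Depot→Port}.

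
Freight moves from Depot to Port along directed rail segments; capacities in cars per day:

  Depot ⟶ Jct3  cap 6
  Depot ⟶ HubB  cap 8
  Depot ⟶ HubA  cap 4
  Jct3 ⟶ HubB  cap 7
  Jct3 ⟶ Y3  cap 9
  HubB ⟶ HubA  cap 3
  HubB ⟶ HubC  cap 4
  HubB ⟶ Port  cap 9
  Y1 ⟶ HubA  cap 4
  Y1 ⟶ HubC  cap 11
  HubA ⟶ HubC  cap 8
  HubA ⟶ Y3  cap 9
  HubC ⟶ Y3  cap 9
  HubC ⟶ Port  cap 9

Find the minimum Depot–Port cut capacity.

18

Augment Depot→HubB→Port: bottleneck 8, flow now 8.
Augment Depot→Jct3→HubB→Port: bottleneck 1, flow now 9.
Augment Depot→HubA→HubC→Port: bottleneck 4, flow now 13.
Augment Depot→Jct3→HubB→HubC→Port: bottleneck 4, flow now 17.
Augment Depot→Jct3→HubB→HubA→HubC→Port: bottleneck 1, flow now 18.
No augmenting path remains; maximum flow = 18.
By max-flow min-cut, the minimum cut capacity equals the max flow.
In the residual graph, reachable from Depot: {Depot}.
Min-cut edges: Depot→Jct3 (6), Depot→HubB (8), Depot→HubA (4); capacity 6 + 8 + 4 = 18.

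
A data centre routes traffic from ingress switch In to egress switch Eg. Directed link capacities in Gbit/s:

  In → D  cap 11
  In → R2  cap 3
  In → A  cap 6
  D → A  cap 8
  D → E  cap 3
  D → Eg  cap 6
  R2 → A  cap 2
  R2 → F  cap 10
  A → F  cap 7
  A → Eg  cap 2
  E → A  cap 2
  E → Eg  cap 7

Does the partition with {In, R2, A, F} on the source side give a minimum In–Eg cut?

No — its capacity is 13, but the minimum cut has capacity 11.

Given cut capacity: 11 + 2 = 13.
Augment In→D→Eg: bottleneck 6, flow now 6.
Augment In→A→Eg: bottleneck 2, flow now 8.
Augment In→D→E→Eg: bottleneck 3, flow now 11.
No augmenting path remains; maximum flow = 11.
In the residual graph, reachable from In: {In, D, R2, A, F}.
Min-cut edges: D→E (3), D→Eg (6), A→Eg (2); capacity 3 + 6 + 2 = 11.
Cut capacity 13 exceeds the max flow 11, so it is not minimum.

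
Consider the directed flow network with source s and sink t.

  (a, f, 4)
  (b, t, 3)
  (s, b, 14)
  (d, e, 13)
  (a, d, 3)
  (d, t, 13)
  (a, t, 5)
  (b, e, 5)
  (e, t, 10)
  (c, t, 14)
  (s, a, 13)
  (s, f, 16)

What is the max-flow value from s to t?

Augment s→a→t: bottleneck 5, flow now 5.
Augment s→b→t: bottleneck 3, flow now 8.
Augment s→a→d→t: bottleneck 3, flow now 11.
Augment s→b→e→t: bottleneck 5, flow now 16.
No augmenting path remains; maximum flow = 16.
In the residual graph, reachable from s: {s, a, b, f}.
Min-cut edges: a→d (3), a→t (5), b→e (5), b→t (3); capacity 3 + 5 + 5 + 3 = 16.
This cut is saturated, so no flow can exceed 16.

16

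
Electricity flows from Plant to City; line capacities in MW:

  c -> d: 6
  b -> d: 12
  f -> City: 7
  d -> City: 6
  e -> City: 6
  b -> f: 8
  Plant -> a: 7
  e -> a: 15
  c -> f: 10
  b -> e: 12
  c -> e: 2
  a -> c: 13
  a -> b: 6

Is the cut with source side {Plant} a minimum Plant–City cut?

Yes — it is a minimum cut (capacity 7).

Given cut capacity: 7 = 7.
Augment Plant→a→b→d→City: bottleneck 6, flow now 6.
Augment Plant→a→c→e→City: bottleneck 1, flow now 7.
No augmenting path remains; maximum flow = 7.
Cut capacity 7 equals the max flow, so it is a minimum cut.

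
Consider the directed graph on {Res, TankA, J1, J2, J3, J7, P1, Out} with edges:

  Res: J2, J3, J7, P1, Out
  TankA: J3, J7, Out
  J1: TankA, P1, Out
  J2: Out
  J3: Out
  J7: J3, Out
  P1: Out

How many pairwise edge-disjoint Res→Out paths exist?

5

Assign every edge capacity 1; by Menger, the answer equals the max flow.
Path Res→Out (+1); total 1.
Path Res→J2→Out (+1); total 2.
Path Res→J3→Out (+1); total 3.
Path Res→J7→Out (+1); total 4.
Path Res→P1→Out (+1); total 5.
No residual Res→Out path; max flow = 5.
Certifying cut of size 5: {Res→J2, Res→J3, Res→J7, Res→Out, Res→P1}.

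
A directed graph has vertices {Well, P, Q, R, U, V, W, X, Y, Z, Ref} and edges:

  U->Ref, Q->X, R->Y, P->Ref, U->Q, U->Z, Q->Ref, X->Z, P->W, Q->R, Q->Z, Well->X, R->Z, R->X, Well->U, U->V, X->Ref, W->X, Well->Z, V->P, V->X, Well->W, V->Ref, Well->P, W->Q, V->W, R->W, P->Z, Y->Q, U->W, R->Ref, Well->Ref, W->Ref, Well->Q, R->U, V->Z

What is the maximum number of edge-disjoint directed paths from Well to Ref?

Assign every edge capacity 1; by Menger, the answer equals the max flow.
Path Well→Ref (+1); total 1.
Path Well→P→Ref (+1); total 2.
Path Well→Q→Ref (+1); total 3.
Path Well→U→Ref (+1); total 4.
Path Well→W→Ref (+1); total 5.
Path Well→X→Ref (+1); total 6.
No residual Well→Ref path; max flow = 6.
Certifying cut of size 6: {Well→P, Well→Q, Well→Ref, Well→U, Well→W, Well→X}.

6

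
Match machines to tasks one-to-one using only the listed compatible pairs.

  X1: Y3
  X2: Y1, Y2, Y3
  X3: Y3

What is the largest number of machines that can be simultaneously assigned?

2

Unit-capacity flow: source→left, listed edges, right→sink; max matching = max flow.
Augmenting path X1→Y3 (+1); matched 1.
Augmenting path X2→Y1 (+1); matched 2.
No augmenting path remains; maximum matching = 2.
König certificate: {X2, Y3} is a vertex cover of size 2 (every listed pair touches it), so no matching can be larger.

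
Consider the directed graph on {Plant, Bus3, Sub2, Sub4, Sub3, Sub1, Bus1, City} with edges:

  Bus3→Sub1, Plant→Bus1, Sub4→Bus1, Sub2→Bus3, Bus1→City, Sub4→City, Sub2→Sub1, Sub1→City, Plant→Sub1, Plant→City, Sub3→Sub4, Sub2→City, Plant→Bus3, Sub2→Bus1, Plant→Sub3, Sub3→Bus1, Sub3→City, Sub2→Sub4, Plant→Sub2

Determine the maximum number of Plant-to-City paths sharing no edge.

5

Assign every edge capacity 1; by Menger, the answer equals the max flow.
Path Plant→City (+1); total 1.
Path Plant→Sub2→City (+1); total 2.
Path Plant→Sub3→City (+1); total 3.
Path Plant→Sub1→City (+1); total 4.
Path Plant→Bus1→City (+1); total 5.
No residual Plant→City path; max flow = 5.
Certifying cut of size 5: {Plant→Bus1, Plant→City, Plant→Sub2, Plant→Sub3, Sub1→City}.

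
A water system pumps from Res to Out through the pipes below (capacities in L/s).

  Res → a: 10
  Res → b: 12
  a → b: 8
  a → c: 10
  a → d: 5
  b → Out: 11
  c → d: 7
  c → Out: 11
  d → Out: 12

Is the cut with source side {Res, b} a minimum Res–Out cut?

Yes — it is a minimum cut (capacity 21).

Given cut capacity: 10 + 11 = 21.
Augment Res→b→Out: bottleneck 11, flow now 11.
Augment Res→a→c→Out: bottleneck 10, flow now 21.
No augmenting path remains; maximum flow = 21.
Cut capacity 21 equals the max flow, so it is a minimum cut.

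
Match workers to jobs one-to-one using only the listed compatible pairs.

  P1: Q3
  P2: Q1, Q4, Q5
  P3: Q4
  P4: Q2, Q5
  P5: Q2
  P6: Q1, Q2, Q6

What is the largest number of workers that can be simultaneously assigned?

6

Unit-capacity flow: source→left, listed edges, right→sink; max matching = max flow.
Augmenting path P1→Q3 (+1); matched 1.
Augmenting path P2→Q1 (+1); matched 2.
Augmenting path P3→Q4 (+1); matched 3.
Augmenting path P4→Q2 (+1); matched 4.
Augmenting path P6→Q6 (+1); matched 5.
Augmenting path P5→Q2→P4→Q5 (+1); matched 6.
No augmenting path remains; maximum matching = 6.
König certificate: {P1, P2, P3, P4, P5, P6} is a vertex cover of size 6 (every listed pair touches it), so no matching can be larger.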